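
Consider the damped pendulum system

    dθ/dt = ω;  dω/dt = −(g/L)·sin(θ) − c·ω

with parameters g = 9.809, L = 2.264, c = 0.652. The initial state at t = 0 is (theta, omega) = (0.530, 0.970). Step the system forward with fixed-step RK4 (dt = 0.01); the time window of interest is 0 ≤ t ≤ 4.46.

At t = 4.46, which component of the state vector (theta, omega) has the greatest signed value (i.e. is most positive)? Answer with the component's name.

largest component: theta

t=0.000: state=(0.530, 0.970)
step 1 (dt=0.01): k1=(0.970, -2.823), k2=(0.956, -2.832), k3=(0.956, -2.831), k4=(0.942, -2.840); state += dt/6·(k1+2k2+2k3+k4)
t=0.010: state=(0.540, 0.942)
t=0.020: state=(0.549, 0.913)
t=0.030: state=(0.558, 0.885)
continuing one RK4 step at a time; state shown every 20 steps (Δt=0.2):
t=0.200: state=(0.666, 0.387)
t=0.400: state=(0.686, -0.175)
t=0.600: state=(0.602, -0.646)
t=0.800: state=(0.438, -0.972)
t=1.000: state=(0.225, -1.118)
t=1.200: state=(0.003, -1.071)
t=1.400: state=(-0.192, -0.859)
t=1.600: state=(-0.333, -0.538)
t=1.800: state=(-0.404, -0.174)
t=2.000: state=(-0.404, 0.171)
t=2.200: state=(-0.341, 0.448)
t=2.400: state=(-0.231, 0.624)
t=2.600: state=(-0.099, 0.681)
t=2.800: state=(0.033, 0.622)
t=3.000: state=(0.144, 0.472)
t=3.200: state=(0.218, 0.264)
t=3.400: state=(0.248, 0.041)
t=3.600: state=(0.236, -0.161)
t=3.800: state=(0.187, -0.314)
t=4.000: state=(0.115, -0.398)
t=4.200: state=(0.033, -0.409)
t=4.400: state=(-0.044, -0.353)
t=4.460: state=(-0.065, -0.325)
compare at T: theta=-0.065, omega=-0.325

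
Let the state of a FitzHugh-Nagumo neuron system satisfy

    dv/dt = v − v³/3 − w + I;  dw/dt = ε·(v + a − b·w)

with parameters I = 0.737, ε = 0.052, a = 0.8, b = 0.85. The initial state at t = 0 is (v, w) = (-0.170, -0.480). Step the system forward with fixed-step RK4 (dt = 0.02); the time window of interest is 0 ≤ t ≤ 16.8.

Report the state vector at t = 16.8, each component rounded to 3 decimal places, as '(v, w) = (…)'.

(v, w) = (1.381, 1.298)

t=0.000: state=(-0.170, -0.480)
step 1 (dt=0.02): k1=(1.049, 0.054), k2=(1.058, 0.054), k3=(1.058, 0.055), k4=(1.068, 0.055); state += dt/6·(k1+2k2+2k3+k4)
t=0.020: state=(-0.149, -0.479)
t=0.040: state=(-0.127, -0.478)
t=0.060: state=(-0.105, -0.477)
continuing one RK4 step at a time; state shown every 50 steps (Δt=1):
t=1.000: state=(1.375, -0.391)
t=2.000: state=(2.071, -0.239)
t=3.000: state=(2.062, -0.082)
t=4.000: state=(2.017, 0.066)
t=5.000: state=(1.970, 0.205)
t=6.000: state=(1.923, 0.336)
t=7.000: state=(1.876, 0.459)
t=8.000: state=(1.829, 0.574)
t=9.000: state=(1.781, 0.682)
t=10.000: state=(1.734, 0.782)
t=11.000: state=(1.685, 0.876)
t=12.000: state=(1.636, 0.963)
t=13.000: state=(1.586, 1.044)
t=14.000: state=(1.534, 1.119)
t=15.000: state=(1.482, 1.188)
t=16.000: state=(1.427, 1.251)
t=16.800: state=(1.381, 1.298)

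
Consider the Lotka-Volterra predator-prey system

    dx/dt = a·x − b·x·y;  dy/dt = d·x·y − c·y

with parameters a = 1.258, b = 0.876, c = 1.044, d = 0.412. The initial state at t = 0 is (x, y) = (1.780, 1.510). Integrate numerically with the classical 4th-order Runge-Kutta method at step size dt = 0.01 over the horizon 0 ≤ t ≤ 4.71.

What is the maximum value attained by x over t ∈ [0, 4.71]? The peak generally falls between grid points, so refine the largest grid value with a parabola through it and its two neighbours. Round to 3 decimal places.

t=0.000: state=(1.780, 1.510)
step 1 (dt=0.01): k1=(-0.115, -0.469), k2=(-0.112, -0.469), k3=(-0.112, -0.469), k4=(-0.108, -0.468); state += dt/6·(k1+2k2+2k3+k4)
t=0.010: state=(1.779, 1.505)
t=0.020: state=(1.778, 1.501)
t=0.030: state=(1.777, 1.496)
continuing one RK4 step at a time; state shown every 20 steps (Δt=0.2):
t=0.200: state=(1.771, 1.418)
t=0.400: state=(1.790, 1.333)
t=0.600: state=(1.836, 1.256)
t=0.800: state=(1.906, 1.189)
t=1.000: state=(2.001, 1.133)
t=1.200: state=(2.118, 1.089)
t=1.400: state=(2.258, 1.059)
t=1.600: state=(2.416, 1.041)
t=1.800: state=(2.590, 1.039)
t=2.000: state=(2.774, 1.051)
t=2.200: state=(2.961, 1.081)
t=2.400: state=(3.139, 1.128)
t=2.600: state=(3.295, 1.193)
t=2.800: state=(3.414, 1.277)
t=3.000: state=(3.481, 1.378)
t=3.200: state=(3.482, 1.490)
t=3.400: state=(3.414, 1.608)
t=3.600: state=(3.280, 1.720)
t=3.800: state=(3.094, 1.815)
t=4.000: state=(2.877, 1.884)
t=4.200: state=(2.650, 1.920)
t=4.400: state=(2.433, 1.921)
t=4.600: state=(2.240, 1.890)
t=4.710: state=(2.147, 1.861)
largest grid value and its neighbours: x(3.100)=3.49001, x(3.110)=3.49003, x(3.120)=3.48987
parabola through these three points peaks at t≈3.106 with x≈3.49004

max x = 3.490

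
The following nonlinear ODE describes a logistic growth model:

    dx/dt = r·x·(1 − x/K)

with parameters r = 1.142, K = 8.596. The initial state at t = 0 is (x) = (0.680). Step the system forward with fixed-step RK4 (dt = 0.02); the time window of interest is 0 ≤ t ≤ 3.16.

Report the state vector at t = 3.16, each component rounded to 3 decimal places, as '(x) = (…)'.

t=0.000: state=(0.680)
step 1 (dt=0.02): k1=(0.715), k2=(0.722), k3=(0.722), k4=(0.729); state += dt/6·(k1+2k2+2k3+k4)
t=0.020: state=(0.694)
t=0.040: state=(0.709)
t=0.060: state=(0.724)
continuing one RK4 step at a time; state shown every 10 steps (Δt=0.2):
t=0.200: state=(0.837)
t=0.400: state=(1.027)
t=0.600: state=(1.252)
t=0.800: state=(1.516)
t=1.000: state=(1.823)
t=1.200: state=(2.172)
t=1.400: state=(2.564)
t=1.600: state=(2.992)
t=1.800: state=(3.452)
t=2.000: state=(3.932)
t=2.200: state=(4.422)
t=2.400: state=(4.909)
t=2.600: state=(5.380)
t=2.800: state=(5.825)
t=3.000: state=(6.236)
t=3.160: state=(6.535)

(x) = (6.535)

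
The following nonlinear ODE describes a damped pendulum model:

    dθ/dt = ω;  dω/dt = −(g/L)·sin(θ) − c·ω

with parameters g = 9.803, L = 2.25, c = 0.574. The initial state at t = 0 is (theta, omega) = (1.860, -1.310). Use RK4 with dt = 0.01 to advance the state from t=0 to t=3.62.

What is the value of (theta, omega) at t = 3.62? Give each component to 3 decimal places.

(theta, omega) = (0.437, -1.010)

t=0.000: state=(1.860, -1.310)
step 1 (dt=0.01): k1=(-1.310, -3.424), k2=(-1.327, -3.422), k3=(-1.327, -3.422), k4=(-1.344, -3.420); state += dt/6·(k1+2k2+2k3+k4)
t=0.010: state=(1.847, -1.344)
t=0.020: state=(1.833, -1.378)
t=0.030: state=(1.819, -1.413)
continuing one RK4 step at a time; state shown every 20 steps (Δt=0.2):
t=0.200: state=(1.530, -1.980)
t=0.400: state=(1.074, -2.553)
t=0.600: state=(0.527, -2.860)
t=0.800: state=(-0.041, -2.739)
t=1.000: state=(-0.540, -2.198)
t=1.200: state=(-0.903, -1.408)
t=1.400: state=(-1.100, -0.556)
t=1.600: state=(-1.129, 0.248)
t=1.800: state=(-1.008, 0.946)
t=2.000: state=(-0.761, 1.482)
t=2.200: state=(-0.430, 1.783)
t=2.400: state=(-0.068, 1.789)
t=2.600: state=(0.266, 1.507)
t=2.800: state=(0.521, 1.021)
t=3.000: state=(0.668, 0.442)
t=3.200: state=(0.698, -0.132)
t=3.400: state=(0.621, -0.627)
t=3.600: state=(0.457, -0.984)
t=3.620: state=(0.437, -1.010)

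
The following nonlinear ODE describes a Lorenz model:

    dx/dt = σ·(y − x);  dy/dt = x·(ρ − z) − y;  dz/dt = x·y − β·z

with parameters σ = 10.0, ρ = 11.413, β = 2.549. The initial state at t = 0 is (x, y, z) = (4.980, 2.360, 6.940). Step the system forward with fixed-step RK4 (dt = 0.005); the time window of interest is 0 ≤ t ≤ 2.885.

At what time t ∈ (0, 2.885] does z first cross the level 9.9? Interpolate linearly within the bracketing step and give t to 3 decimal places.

t=0.000: state=(4.980, 2.360, 6.940)
step 1 (dt=0.005): k1=(-26.200, 19.916, -5.937), k2=(-25.047, 19.646, -5.809), k3=(-25.083, 19.658, -5.807), k4=(-23.963, 19.397, -5.682); state += dt/6·(k1+2k2+2k3+k4)
t=0.005: state=(4.855, 2.458, 6.911)
t=0.010: state=(4.740, 2.554, 6.883)
t=0.015: state=(4.636, 2.648, 6.857)
continuing one RK4 step at a time; state shown every 20 steps (Δt=0.1):
t=0.100: state=(3.961, 4.028, 6.587)
t=0.200: state=(4.556, 5.533, 6.895)
t=0.300: state=(5.702, 6.916, 8.202)
t=0.375: state=(6.539, 7.483, 9.827)
next step: t=0.380: state=(6.585, 7.496, 9.947) — z has crossed 9.9
linear interpolation between t=0.375 (9.82687) and t=0.380 (9.94659) → t≈0.378

t = 0.378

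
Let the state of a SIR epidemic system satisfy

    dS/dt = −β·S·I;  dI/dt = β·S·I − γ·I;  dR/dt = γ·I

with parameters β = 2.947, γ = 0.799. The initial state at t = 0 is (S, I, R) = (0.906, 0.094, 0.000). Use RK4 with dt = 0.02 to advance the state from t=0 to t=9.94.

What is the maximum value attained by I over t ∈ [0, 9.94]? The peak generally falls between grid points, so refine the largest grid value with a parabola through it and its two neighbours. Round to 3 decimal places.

t=0.000: state=(0.906, 0.094, 0.000)
step 1 (dt=0.02): k1=(-0.251, 0.176, 0.075), k2=(-0.255, 0.178, 0.077), k3=(-0.255, 0.178, 0.077), k4=(-0.259, 0.181, 0.078); state += dt/6·(k1+2k2+2k3+k4)
t=0.020: state=(0.901, 0.098, 0.002)
t=0.040: state=(0.896, 0.101, 0.003)
t=0.060: state=(0.890, 0.105, 0.005)
continuing one RK4 step at a time; state shown every 25 steps (Δt=0.5):
t=0.500: state=(0.728, 0.213, 0.059)
t=1.000: state=(0.479, 0.348, 0.173)
t=1.500: state=(0.272, 0.402, 0.326)
t=2.000: state=(0.153, 0.365, 0.481)
t=2.500: state=(0.094, 0.292, 0.613)
t=3.000: state=(0.065, 0.220, 0.715)
t=3.500: state=(0.049, 0.160, 0.791)
t=4.000: state=(0.040, 0.115, 0.845)
t=4.500: state=(0.035, 0.081, 0.884)
t=5.000: state=(0.031, 0.057, 0.911)
t=5.500: state=(0.029, 0.040, 0.931)
t=6.000: state=(0.028, 0.028, 0.944)
t=6.500: state=(0.027, 0.020, 0.954)
t=7.000: state=(0.026, 0.014, 0.960)
t=7.500: state=(0.026, 0.010, 0.965)
t=8.000: state=(0.026, 0.007, 0.968)
t=8.500: state=(0.025, 0.005, 0.970)
t=9.000: state=(0.025, 0.003, 0.972)
t=9.500: state=(0.025, 0.002, 0.973)
t=9.940: state=(0.025, 0.002, 0.973)
largest grid value and its neighbours: I(1.480)=0.40167, I(1.500)=0.40177, I(1.520)=0.40172
parabola through these three points peaks at t≈1.503 with I≈0.40178

max I = 0.402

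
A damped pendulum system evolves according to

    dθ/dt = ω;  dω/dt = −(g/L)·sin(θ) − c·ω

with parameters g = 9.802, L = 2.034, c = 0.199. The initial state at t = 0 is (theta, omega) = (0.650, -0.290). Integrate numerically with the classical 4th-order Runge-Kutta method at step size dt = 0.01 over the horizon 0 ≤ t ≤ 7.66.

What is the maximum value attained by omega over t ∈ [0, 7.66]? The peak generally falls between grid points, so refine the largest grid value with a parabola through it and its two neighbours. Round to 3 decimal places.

t=0.000: state=(0.650, -0.290)
step 1 (dt=0.01): k1=(-0.290, -2.859), k2=(-0.304, -2.850), k3=(-0.304, -2.850), k4=(-0.319, -2.841); state += dt/6·(k1+2k2+2k3+k4)
t=0.010: state=(0.647, -0.319)
t=0.020: state=(0.644, -0.347)
t=0.030: state=(0.640, -0.375)
continuing one RK4 step at a time; state shown every 25 steps (Δt=0.25):
t=0.250: state=(0.494, -0.924)
t=0.500: state=(0.210, -1.291)
t=0.750: state=(-0.119, -1.279)
t=1.000: state=(-0.399, -0.907)
t=1.250: state=(-0.554, -0.311)
t=1.500: state=(-0.550, 0.334)
t=1.750: state=(-0.397, 0.864)
t=2.000: state=(-0.140, 1.138)
t=2.250: state=(0.144, 1.077)
t=2.500: state=(0.373, 0.715)
t=2.750: state=(0.487, 0.178)
t=3.000: state=(0.461, -0.379)
t=3.250: state=(0.308, -0.810)
t=3.500: state=(0.076, -0.998)
t=3.750: state=(-0.166, -0.893)
t=4.000: state=(-0.350, -0.541)
t=4.250: state=(-0.426, -0.059)
t=4.500: state=(-0.380, 0.415)
t=4.750: state=(-0.230, 0.755)
t=5.000: state=(-0.022, 0.867)
t=5.250: state=(0.182, 0.726)
t=5.500: state=(0.325, 0.388)
t=5.750: state=(0.369, -0.040)
t=6.000: state=(0.307, -0.437)
t=6.250: state=(0.162, -0.694)
t=6.500: state=(-0.022, -0.743)
t=6.750: state=(-0.191, -0.577)
t=7.000: state=(-0.298, -0.256)
t=7.250: state=(-0.315, 0.119)
t=7.500: state=(-0.242, 0.444)
t=7.660: state=(-0.159, 0.582)
largest grid value and its neighbours: omega(2.070)=1.15554, omega(2.080)=1.15582, omega(2.090)=1.15555
parabola through these three points peaks at t≈2.080 with omega≈1.15582

max omega = 1.156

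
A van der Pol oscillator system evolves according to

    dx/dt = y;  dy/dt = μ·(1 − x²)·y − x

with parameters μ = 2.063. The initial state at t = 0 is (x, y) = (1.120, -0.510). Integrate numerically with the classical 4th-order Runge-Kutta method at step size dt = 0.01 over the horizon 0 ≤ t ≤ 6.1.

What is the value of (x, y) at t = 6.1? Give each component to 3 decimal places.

t=0.000: state=(1.120, -0.510)
step 1 (dt=0.01): k1=(-0.510, -0.852), k2=(-0.514, -0.854), k3=(-0.514, -0.854), k4=(-0.519, -0.855); state += dt/6·(k1+2k2+2k3+k4)
t=0.010: state=(1.115, -0.519)
t=0.020: state=(1.110, -0.527)
t=0.030: state=(1.104, -0.536)
continuing one RK4 step at a time; state shown every 20 steps (Δt=0.2):
t=0.200: state=(1.000, -0.692)
t=0.400: state=(0.840, -0.927)
t=0.600: state=(0.622, -1.282)
t=0.800: state=(0.311, -1.873)
t=1.000: state=(-0.152, -2.825)
t=1.200: state=(-0.820, -3.732)
t=1.400: state=(-1.522, -2.897)
t=1.600: state=(-1.905, -1.010)
t=1.800: state=(-1.997, -0.080)
t=2.000: state=(-1.979, 0.207)
t=2.200: state=(-1.927, 0.296)
t=2.400: state=(-1.864, 0.336)
t=2.600: state=(-1.794, 0.363)
t=2.800: state=(-1.718, 0.391)
t=3.000: state=(-1.637, 0.422)
t=3.200: state=(-1.549, 0.461)
t=3.400: state=(-1.452, 0.511)
t=3.600: state=(-1.344, 0.577)
t=3.800: state=(-1.220, 0.669)
t=4.000: state=(-1.073, 0.803)
t=4.200: state=(-0.894, 1.011)
t=4.400: state=(-0.660, 1.357)
t=4.600: state=(-0.334, 1.959)
t=4.800: state=(0.151, 2.952)
t=5.000: state=(0.848, 3.877)
t=5.200: state=(1.566, 2.893)
t=5.400: state=(1.938, 0.940)
t=5.600: state=(2.020, 0.047)
t=5.800: state=(1.998, -0.216)
t=6.000: state=(1.945, -0.297)
t=6.100: state=(1.914, -0.317)

(x, y) = (1.914, -0.317)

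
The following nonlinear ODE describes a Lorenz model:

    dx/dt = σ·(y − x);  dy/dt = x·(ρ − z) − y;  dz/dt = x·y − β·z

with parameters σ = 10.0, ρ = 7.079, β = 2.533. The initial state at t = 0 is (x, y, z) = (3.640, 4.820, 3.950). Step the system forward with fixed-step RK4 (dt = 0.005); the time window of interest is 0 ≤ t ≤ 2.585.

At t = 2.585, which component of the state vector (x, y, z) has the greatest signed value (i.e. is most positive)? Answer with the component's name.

largest component: z

t=0.000: state=(3.640, 4.820, 3.950)
step 1 (dt=0.005): k1=(11.800, 6.570, 7.539), k2=(11.669, 6.576, 7.694), k3=(11.673, 6.574, 7.692), k4=(11.545, 6.577, 7.845); state += dt/6·(k1+2k2+2k3+k4)
t=0.005: state=(3.698, 4.853, 3.988)
t=0.010: state=(3.755, 4.886, 4.028)
t=0.015: state=(3.811, 4.919, 4.070)
continuing one RK4 step at a time; state shown every 20 steps (Δt=0.1):
t=0.100: state=(4.613, 5.405, 4.969)
t=0.200: state=(5.203, 5.566, 6.282)
t=0.300: state=(5.301, 5.132, 7.397)
t=0.400: state=(4.909, 4.338, 7.888)
t=0.500: state=(4.262, 3.589, 7.717)
t=0.600: state=(3.644, 3.107, 7.142)
t=0.700: state=(3.217, 2.904, 6.440)
t=0.800: state=(3.014, 2.915, 5.790)
t=0.900: state=(3.006, 3.082, 5.286)
t=1.000: state=(3.153, 3.364, 4.977)
t=1.100: state=(3.414, 3.719, 4.891)
t=1.200: state=(3.745, 4.091, 5.037)
t=1.300: state=(4.083, 4.401, 5.388)
t=1.400: state=(4.355, 4.567, 5.866)
t=1.500: state=(4.488, 4.538, 6.345)
t=1.600: state=(4.454, 4.339, 6.686)
t=1.700: state=(4.279, 4.056, 6.810)
t=1.800: state=(4.036, 3.788, 6.722)
t=1.900: state=(3.805, 3.601, 6.491)
t=2.000: state=(3.640, 3.517, 6.202)
t=2.100: state=(3.562, 3.531, 5.930)
t=2.200: state=(3.572, 3.621, 5.727)
t=2.300: state=(3.653, 3.762, 5.623)
t=2.400: state=(3.781, 3.922, 5.627)
t=2.500: state=(3.924, 4.064, 5.730)
t=2.585: state=(4.034, 4.148, 5.873)
compare at T: x=4.034, y=4.148, z=5.873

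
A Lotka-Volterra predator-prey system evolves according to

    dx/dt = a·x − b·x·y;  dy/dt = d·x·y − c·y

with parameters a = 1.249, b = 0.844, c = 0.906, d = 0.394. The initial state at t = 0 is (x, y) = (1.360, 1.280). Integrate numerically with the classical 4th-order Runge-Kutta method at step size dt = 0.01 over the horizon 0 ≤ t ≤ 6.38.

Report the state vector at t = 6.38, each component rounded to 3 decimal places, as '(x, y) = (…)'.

t=0.000: state=(1.360, 1.280)
step 1 (dt=0.01): k1=(0.229, -0.474), k2=(0.232, -0.472), k3=(0.232, -0.472), k4=(0.235, -0.471); state += dt/6·(k1+2k2+2k3+k4)
t=0.010: state=(1.362, 1.275)
t=0.020: state=(1.365, 1.271)
t=0.030: state=(1.367, 1.266)
continuing one RK4 step at a time; state shown every 25 steps (Δt=0.25):
t=0.250: state=(1.435, 1.171)
t=0.500: state=(1.547, 1.081)
t=0.750: state=(1.696, 1.011)
t=1.000: state=(1.883, 0.961)
t=1.250: state=(2.108, 0.932)
t=1.500: state=(2.369, 0.927)
t=1.750: state=(2.658, 0.946)
t=2.000: state=(2.961, 0.995)
t=2.250: state=(3.254, 1.078)
t=2.500: state=(3.500, 1.199)
t=2.750: state=(3.653, 1.361)
t=3.000: state=(3.671, 1.558)
t=3.250: state=(3.530, 1.773)
t=3.500: state=(3.246, 1.976)
t=3.750: state=(2.873, 2.131)
t=4.000: state=(2.479, 2.211)
t=4.250: state=(2.122, 2.210)
t=4.500: state=(1.831, 2.140)
t=4.750: state=(1.612, 2.020)
t=5.000: state=(1.460, 1.873)
t=5.250: state=(1.367, 1.716)
t=5.500: state=(1.322, 1.561)
t=5.750: state=(1.320, 1.417)
t=6.000: state=(1.356, 1.289)
t=6.250: state=(1.429, 1.178)
t=6.380: state=(1.481, 1.128)

(x, y) = (1.481, 1.128)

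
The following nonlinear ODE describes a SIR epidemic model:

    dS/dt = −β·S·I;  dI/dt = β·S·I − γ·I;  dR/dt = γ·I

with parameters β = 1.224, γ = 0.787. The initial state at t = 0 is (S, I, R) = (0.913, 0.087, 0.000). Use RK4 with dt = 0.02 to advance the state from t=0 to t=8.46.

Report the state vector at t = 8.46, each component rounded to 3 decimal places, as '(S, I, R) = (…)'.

t=0.000: state=(0.913, 0.087, 0.000)
step 1 (dt=0.02): k1=(-0.097, 0.029, 0.068), k2=(-0.097, 0.029, 0.069), k3=(-0.097, 0.029, 0.069), k4=(-0.098, 0.029, 0.069); state += dt/6·(k1+2k2+2k3+k4)
t=0.020: state=(0.911, 0.088, 0.001)
t=0.040: state=(0.909, 0.088, 0.003)
t=0.060: state=(0.907, 0.089, 0.004)
continuing one RK4 step at a time; state shown every 25 steps (Δt=0.5):
t=0.500: state=(0.862, 0.101, 0.037)
t=1.000: state=(0.807, 0.114, 0.079)
t=1.500: state=(0.750, 0.123, 0.126)
t=2.000: state=(0.694, 0.130, 0.176)
t=2.500: state=(0.641, 0.132, 0.228)
t=3.000: state=(0.592, 0.129, 0.279)
t=3.500: state=(0.547, 0.124, 0.329)
t=4.000: state=(0.509, 0.115, 0.376)
t=4.500: state=(0.476, 0.105, 0.419)
t=5.000: state=(0.447, 0.094, 0.459)
t=5.500: state=(0.424, 0.083, 0.493)
t=6.000: state=(0.404, 0.072, 0.524)
t=6.500: state=(0.388, 0.062, 0.550)
t=7.000: state=(0.375, 0.053, 0.573)
t=7.500: state=(0.364, 0.045, 0.592)
t=8.000: state=(0.355, 0.037, 0.608)
t=8.460: state=(0.348, 0.032, 0.620)

(S, I, R) = (0.348, 0.032, 0.620)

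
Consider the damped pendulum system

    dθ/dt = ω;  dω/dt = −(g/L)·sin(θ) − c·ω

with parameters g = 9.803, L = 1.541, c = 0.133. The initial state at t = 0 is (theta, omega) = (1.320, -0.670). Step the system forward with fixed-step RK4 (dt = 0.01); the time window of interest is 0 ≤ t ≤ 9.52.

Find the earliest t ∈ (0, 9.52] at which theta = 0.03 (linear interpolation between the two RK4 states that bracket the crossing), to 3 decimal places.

t=0.000: state=(1.320, -0.670)
step 1 (dt=0.01): k1=(-0.670, -6.073), k2=(-0.700, -6.064), k3=(-0.700, -6.064), k4=(-0.731, -6.054); state += dt/6·(k1+2k2+2k3+k4)
t=0.010: state=(1.313, -0.731)
t=0.020: state=(1.305, -0.791)
t=0.030: state=(1.297, -0.851)
continuing one RK4 step at a time; state shown every 50 steps (Δt=0.5):
t=0.500: state=(0.322, -2.961)
t=0.590: state=(0.051, -3.031)
next step: t=0.600: state=(0.021, -3.029) — theta has crossed 0.03
linear interpolation between t=0.590 (0.05147) and t=0.600 (0.02116) → t≈0.597

t = 0.597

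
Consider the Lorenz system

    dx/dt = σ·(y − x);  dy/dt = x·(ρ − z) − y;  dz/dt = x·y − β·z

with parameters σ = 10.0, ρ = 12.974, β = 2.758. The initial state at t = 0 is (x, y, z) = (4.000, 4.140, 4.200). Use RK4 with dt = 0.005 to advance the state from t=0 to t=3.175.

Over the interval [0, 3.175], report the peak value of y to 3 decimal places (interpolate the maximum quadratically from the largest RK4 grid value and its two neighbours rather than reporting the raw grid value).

t=0.000: state=(4.000, 4.140, 4.200)
step 1 (dt=0.005): k1=(1.400, 30.956, 4.976), k2=(2.139, 30.860, 5.266), k3=(2.118, 30.873, 5.271), k4=(2.838, 30.789, 5.567); state += dt/6·(k1+2k2+2k3+k4)
t=0.005: state=(4.011, 4.294, 4.226)
t=0.010: state=(4.028, 4.448, 4.256)
t=0.015: state=(4.052, 4.601, 4.288)
continuing one RK4 step at a time; state shown every 40 steps (Δt=0.2):
t=0.200: state=(7.608, 10.063, 9.167)
t=0.400: state=(8.239, 5.823, 17.428)
t=0.600: state=(3.372, 1.961, 12.724)
t=0.800: state=(2.555, 2.894, 8.262)
t=1.000: state=(4.345, 5.800, 7.037)
t=1.200: state=(7.712, 9.026, 11.696)
t=1.400: state=(6.952, 5.131, 15.654)
t=1.600: state=(3.905, 3.134, 11.920)
t=1.800: state=(3.840, 4.426, 8.928)
t=2.000: state=(5.867, 7.147, 9.575)
t=2.200: state=(7.453, 7.310, 13.790)
t=2.400: state=(5.579, 4.408, 13.718)
t=2.600: state=(4.280, 4.214, 10.840)
t=2.800: state=(5.093, 5.871, 9.806)
t=3.000: state=(6.686, 7.219, 11.942)
t=3.175: state=(6.585, 5.967, 13.703)
largest grid value and its neighbours: y(0.240)=10.52232, y(0.245)=10.53169, y(0.250)=10.52908
parabola through these three points peaks at t≈0.246 with y≈10.53217

max y = 10.532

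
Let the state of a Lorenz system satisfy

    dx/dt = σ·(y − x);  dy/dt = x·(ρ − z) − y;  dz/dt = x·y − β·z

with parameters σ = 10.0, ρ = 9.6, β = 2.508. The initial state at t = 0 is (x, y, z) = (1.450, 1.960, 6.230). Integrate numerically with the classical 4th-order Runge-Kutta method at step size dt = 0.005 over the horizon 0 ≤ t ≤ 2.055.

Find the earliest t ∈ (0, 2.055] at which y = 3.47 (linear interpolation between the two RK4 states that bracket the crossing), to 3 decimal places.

t=0.000: state=(1.450, 1.960, 6.230)
step 1 (dt=0.005): k1=(5.100, 2.926, -12.783), k2=(5.046, 3.009, -12.667), k3=(5.049, 3.008, -12.668), k4=(4.998, 3.090, -12.552); state += dt/6·(k1+2k2+2k3+k4)
t=0.005: state=(1.475, 1.975, 6.167)
t=0.010: state=(1.500, 1.991, 6.104)
t=0.015: state=(1.524, 2.008, 6.043)
continuing one RK4 step at a time; state shown every 20 steps (Δt=0.1):
t=0.100: state=(1.922, 2.412, 5.175)
t=0.200: state=(2.499, 3.183, 4.574)
t=0.225: state=(2.678, 3.428, 4.504)
next step: t=0.230: state=(2.716, 3.480, 4.494) — y has crossed 3.47
linear interpolation between t=0.225 (3.42829) and t=0.230 (3.47981) → t≈0.229

t = 0.229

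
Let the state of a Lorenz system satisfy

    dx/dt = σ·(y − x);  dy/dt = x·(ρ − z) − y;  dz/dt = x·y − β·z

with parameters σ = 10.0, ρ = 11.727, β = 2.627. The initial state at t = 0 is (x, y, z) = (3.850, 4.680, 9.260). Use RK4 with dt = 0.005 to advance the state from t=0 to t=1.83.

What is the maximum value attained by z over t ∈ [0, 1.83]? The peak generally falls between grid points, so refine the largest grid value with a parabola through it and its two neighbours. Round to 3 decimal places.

t=0.000: state=(3.850, 4.680, 9.260)
step 1 (dt=0.005): k1=(8.300, 4.818, -6.308), k2=(8.213, 4.918, -6.123), k3=(8.218, 4.916, -6.124), k4=(8.135, 5.014, -5.940); state += dt/6·(k1+2k2+2k3+k4)
t=0.005: state=(3.891, 4.705, 9.229)
t=0.010: state=(3.931, 4.730, 9.201)
t=0.015: state=(3.971, 4.757, 9.174)
continuing one RK4 step at a time; state shown every 20 steps (Δt=0.1):
t=0.100: state=(4.594, 5.311, 8.987)
t=0.200: state=(5.314, 6.022, 9.402)
t=0.300: state=(5.944, 6.450, 10.360)
t=0.400: state=(6.243, 6.304, 11.434)
t=0.500: state=(6.060, 5.659, 12.054)
t=0.600: state=(5.532, 4.934, 11.960)
t=0.700: state=(4.970, 4.487, 11.346)
t=0.800: state=(4.618, 4.409, 10.575)
t=0.900: state=(4.557, 4.638, 9.940)
t=1.000: state=(4.760, 5.071, 9.626)
t=1.100: state=(5.141, 5.570, 9.725)
t=1.200: state=(5.563, 5.947, 10.209)
t=1.300: state=(5.852, 6.022, 10.883)
t=1.400: state=(5.876, 5.753, 11.428)
t=1.500: state=(5.636, 5.305, 11.590)
t=1.600: state=(5.276, 4.918, 11.353)
t=1.700: state=(4.972, 4.741, 10.889)
t=1.800: state=(4.835, 4.795, 10.414)
t=1.830: state=(4.832, 4.849, 10.297)
largest grid value and its neighbours: z(0.530)=12.09921, z(0.535)=12.10018, z(0.540)=12.09935
parabola through these three points peaks at t≈0.535 with z≈12.10018

max z = 12.100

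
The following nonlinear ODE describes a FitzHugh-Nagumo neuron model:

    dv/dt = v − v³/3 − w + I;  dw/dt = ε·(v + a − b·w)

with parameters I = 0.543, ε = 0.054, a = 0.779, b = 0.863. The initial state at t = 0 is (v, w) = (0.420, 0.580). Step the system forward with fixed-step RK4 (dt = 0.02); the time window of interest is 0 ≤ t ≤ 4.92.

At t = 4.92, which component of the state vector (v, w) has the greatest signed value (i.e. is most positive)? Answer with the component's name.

t=0.000: state=(0.420, 0.580)
step 1 (dt=0.02): k1=(0.358, 0.038), k2=(0.361, 0.038), k3=(0.361, 0.038), k4=(0.363, 0.038); state += dt/6·(k1+2k2+2k3+k4)
t=0.020: state=(0.427, 0.581)
t=0.040: state=(0.435, 0.582)
t=0.060: state=(0.442, 0.582)
continuing one RK4 step at a time; state shown every 10 steps (Δt=0.2):
t=0.200: state=(0.497, 0.588)
t=0.400: state=(0.584, 0.597)
t=0.600: state=(0.682, 0.606)
t=0.800: state=(0.789, 0.617)
t=1.000: state=(0.902, 0.629)
t=1.200: state=(1.016, 0.642)
t=1.400: state=(1.127, 0.655)
t=1.600: state=(1.229, 0.670)
t=1.800: state=(1.319, 0.686)
t=2.000: state=(1.393, 0.703)
t=2.200: state=(1.452, 0.720)
t=2.400: state=(1.496, 0.738)
t=2.600: state=(1.527, 0.755)
t=2.800: state=(1.548, 0.773)
t=3.000: state=(1.560, 0.791)
t=3.200: state=(1.567, 0.809)
t=3.400: state=(1.568, 0.827)
t=3.600: state=(1.566, 0.844)
t=3.800: state=(1.562, 0.862)
t=4.000: state=(1.556, 0.879)
t=4.200: state=(1.548, 0.896)
t=4.400: state=(1.539, 0.912)
t=4.600: state=(1.530, 0.929)
t=4.800: state=(1.520, 0.945)
t=4.920: state=(1.513, 0.955)
compare at T: v=1.513, w=0.955

largest component: v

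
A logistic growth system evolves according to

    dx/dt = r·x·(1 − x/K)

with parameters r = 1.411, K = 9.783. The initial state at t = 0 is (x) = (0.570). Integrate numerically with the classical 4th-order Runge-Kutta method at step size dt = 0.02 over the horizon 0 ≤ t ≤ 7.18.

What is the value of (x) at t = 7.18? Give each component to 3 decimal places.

(x) = (9.777)

t=0.000: state=(0.570)
step 1 (dt=0.02): k1=(0.757), k2=(0.767), k3=(0.767), k4=(0.776); state += dt/6·(k1+2k2+2k3+k4)
t=0.020: state=(0.585)
t=0.040: state=(0.601)
t=0.060: state=(0.617)
continuing one RK4 step at a time; state shown every 25 steps (Δt=0.5):
t=0.500: state=(1.089)
t=1.000: state=(1.979)
t=1.500: state=(3.320)
t=2.000: state=(4.988)
t=2.500: state=(6.633)
t=3.000: state=(7.925)
t=3.500: state=(8.768)
t=4.000: state=(9.254)
t=4.500: state=(9.514)
t=5.000: state=(9.648)
t=5.500: state=(9.716)
t=6.000: state=(9.750)
t=6.500: state=(9.767)
t=7.000: state=(9.775)
t=7.180: state=(9.777)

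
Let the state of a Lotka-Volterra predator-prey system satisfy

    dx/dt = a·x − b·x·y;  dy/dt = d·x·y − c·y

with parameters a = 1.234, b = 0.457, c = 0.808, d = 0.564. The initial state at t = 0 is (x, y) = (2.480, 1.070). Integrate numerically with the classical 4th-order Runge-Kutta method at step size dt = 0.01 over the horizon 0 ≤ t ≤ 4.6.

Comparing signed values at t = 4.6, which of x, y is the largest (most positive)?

largest component: y

t=0.000: state=(2.480, 1.070)
step 1 (dt=0.01): k1=(1.848, 0.632), k2=(1.851, 0.640), k3=(1.851, 0.640), k4=(1.854, 0.647); state += dt/6·(k1+2k2+2k3+k4)
t=0.010: state=(2.499, 1.076)
t=0.020: state=(2.517, 1.083)
t=0.030: state=(2.536, 1.090)
continuing one RK4 step at a time; state shown every 20 steps (Δt=0.2):
t=0.200: state=(2.859, 1.230)
t=0.400: state=(3.236, 1.476)
t=0.600: state=(3.563, 1.844)
t=0.800: state=(3.765, 2.376)
t=1.000: state=(3.758, 3.097)
t=1.200: state=(3.485, 3.975)
t=1.400: state=(2.975, 4.876)
t=1.600: state=(2.354, 5.605)
t=1.800: state=(1.767, 6.011)
t=2.000: state=(1.299, 6.072)
t=2.200: state=(0.962, 5.861)
t=2.400: state=(0.732, 5.482)
t=2.600: state=(0.580, 5.019)
t=2.800: state=(0.480, 4.532)
t=3.000: state=(0.415, 4.054)
t=3.200: state=(0.374, 3.605)
t=3.400: state=(0.351, 3.195)
t=3.600: state=(0.341, 2.826)
t=3.800: state=(0.343, 2.499)
t=4.000: state=(0.354, 2.211)
t=4.200: state=(0.374, 1.960)
t=4.400: state=(0.405, 1.742)
t=4.600: state=(0.446, 1.555)
compare at T: x=0.446, y=1.555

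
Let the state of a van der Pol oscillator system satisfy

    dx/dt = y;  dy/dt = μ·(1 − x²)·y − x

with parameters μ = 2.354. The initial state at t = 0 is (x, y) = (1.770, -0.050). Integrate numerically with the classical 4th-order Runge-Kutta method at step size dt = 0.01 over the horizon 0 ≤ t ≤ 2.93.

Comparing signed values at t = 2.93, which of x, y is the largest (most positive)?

largest component: y

t=0.000: state=(1.770, -0.050)
step 1 (dt=0.01): k1=(-0.050, -1.519), k2=(-0.058, -1.481), k3=(-0.057, -1.482), k4=(-0.065, -1.444); state += dt/6·(k1+2k2+2k3+k4)
t=0.010: state=(1.769, -0.065)
t=0.020: state=(1.769, -0.079)
t=0.030: state=(1.768, -0.092)
continuing one RK4 step at a time; state shown every 10 steps (Δt=0.1):
t=0.100: state=(1.759, -0.169)
t=0.200: state=(1.738, -0.243)
t=0.300: state=(1.711, -0.291)
t=0.400: state=(1.680, -0.324)
t=0.500: state=(1.646, -0.350)
t=0.600: state=(1.610, -0.373)
t=0.700: state=(1.572, -0.394)
t=0.800: state=(1.531, -0.415)
t=0.900: state=(1.489, -0.438)
t=1.000: state=(1.444, -0.462)
t=1.100: state=(1.396, -0.491)
t=1.200: state=(1.345, -0.523)
t=1.300: state=(1.291, -0.561)
t=1.400: state=(1.233, -0.606)
t=1.500: state=(1.170, -0.660)
t=1.600: state=(1.101, -0.726)
t=1.700: state=(1.024, -0.809)
t=1.800: state=(0.938, -0.915)
t=1.900: state=(0.840, -1.052)
t=2.000: state=(0.726, -1.234)
t=2.100: state=(0.591, -1.479)
t=2.200: state=(0.427, -1.816)
t=2.300: state=(0.224, -2.275)
t=2.400: state=(-0.033, -2.880)
t=2.500: state=(-0.356, -3.586)
t=2.600: state=(-0.746, -4.160)
t=2.700: state=(-1.167, -4.134)
t=2.800: state=(-1.543, -3.248)
t=2.900: state=(-1.804, -1.970)
t=2.930: state=(-1.858, -1.618)
compare at T: x=-1.858, y=-1.618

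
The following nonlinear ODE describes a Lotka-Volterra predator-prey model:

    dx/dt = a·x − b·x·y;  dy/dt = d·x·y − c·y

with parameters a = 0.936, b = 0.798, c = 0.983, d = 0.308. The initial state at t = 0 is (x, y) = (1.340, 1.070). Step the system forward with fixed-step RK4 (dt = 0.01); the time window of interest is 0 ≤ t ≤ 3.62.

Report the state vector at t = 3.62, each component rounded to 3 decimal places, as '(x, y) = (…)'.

t=0.000: state=(1.340, 1.070)
step 1 (dt=0.01): k1=(0.110, -0.610), k2=(0.113, -0.608), k3=(0.113, -0.608), k4=(0.117, -0.606); state += dt/6·(k1+2k2+2k3+k4)
t=0.010: state=(1.341, 1.064)
t=0.020: state=(1.342, 1.058)
t=0.030: state=(1.344, 1.052)
continuing one RK4 step at a time; state shown every 20 steps (Δt=0.2):
t=0.200: state=(1.375, 0.956)
t=0.400: state=(1.435, 0.856)
t=0.600: state=(1.520, 0.770)
t=0.800: state=(1.631, 0.697)
t=1.000: state=(1.769, 0.636)
t=1.200: state=(1.935, 0.585)
t=1.400: state=(2.132, 0.545)
t=1.600: state=(2.363, 0.514)
t=1.800: state=(2.630, 0.492)
t=2.000: state=(2.935, 0.480)
t=2.200: state=(3.280, 0.477)
t=2.400: state=(3.663, 0.486)
t=2.600: state=(4.081, 0.506)
t=2.800: state=(4.528, 0.542)
t=3.000: state=(4.987, 0.597)
t=3.200: state=(5.434, 0.676)
t=3.400: state=(5.834, 0.786)
t=3.600: state=(6.135, 0.935)
t=3.620: state=(6.158, 0.952)

(x, y) = (6.158, 0.952)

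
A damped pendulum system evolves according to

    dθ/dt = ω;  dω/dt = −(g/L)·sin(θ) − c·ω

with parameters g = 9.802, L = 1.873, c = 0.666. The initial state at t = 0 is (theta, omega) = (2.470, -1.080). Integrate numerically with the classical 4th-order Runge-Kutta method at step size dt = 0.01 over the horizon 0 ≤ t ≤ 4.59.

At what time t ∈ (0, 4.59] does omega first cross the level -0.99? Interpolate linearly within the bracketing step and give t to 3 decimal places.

t = 1.484

t=0.000: state=(2.470, -1.080)
step 1 (dt=0.01): k1=(-1.080, -2.537), k2=(-1.093, -2.551), k3=(-1.093, -2.551), k4=(-1.106, -2.565); state += dt/6·(k1+2k2+2k3+k4)
t=0.010: state=(2.459, -1.106)
t=0.020: state=(2.448, -1.131)
t=0.030: state=(2.436, -1.157)
continuing one RK4 step at a time; state shown every 20 steps (Δt=0.2):
t=0.200: state=(2.199, -1.646)
t=0.400: state=(1.804, -2.323)
t=0.600: state=(1.270, -3.001)
t=0.800: state=(0.621, -3.407)
t=1.000: state=(-0.054, -3.242)
t=1.200: state=(-0.636, -2.493)
t=1.400: state=(-1.032, -1.447)
t=1.480: state=(-1.130, -1.012)
next step: t=1.490: state=(-1.140, -0.958) — omega has crossed -0.99
linear interpolation between t=1.480 (-1.01190) and t=1.490 (-0.95789) → t≈1.484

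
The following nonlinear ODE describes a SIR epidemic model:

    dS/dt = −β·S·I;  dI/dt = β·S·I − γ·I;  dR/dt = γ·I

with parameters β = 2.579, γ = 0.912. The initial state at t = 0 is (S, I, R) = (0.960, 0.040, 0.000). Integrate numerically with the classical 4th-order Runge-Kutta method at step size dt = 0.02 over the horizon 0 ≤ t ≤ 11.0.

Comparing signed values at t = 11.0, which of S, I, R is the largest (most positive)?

t=0.000: state=(0.960, 0.040, 0.000)
step 1 (dt=0.02): k1=(-0.099, 0.063, 0.036), k2=(-0.100, 0.063, 0.037), k3=(-0.100, 0.063, 0.037), k4=(-0.102, 0.064, 0.038); state += dt/6·(k1+2k2+2k3+k4)
t=0.020: state=(0.958, 0.041, 0.001)
t=0.040: state=(0.956, 0.043, 0.002)
t=0.060: state=(0.954, 0.044, 0.002)
continuing one RK4 step at a time; state shown every 25 steps (Δt=0.5):
t=0.500: state=(0.889, 0.084, 0.027)
t=1.000: state=(0.764, 0.155, 0.081)
t=1.500: state=(0.593, 0.237, 0.171)
t=2.000: state=(0.420, 0.288, 0.292)
t=2.500: state=(0.289, 0.286, 0.425)
t=3.000: state=(0.204, 0.248, 0.548)
t=3.500: state=(0.153, 0.198, 0.649)
t=4.000: state=(0.122, 0.149, 0.728)
t=4.500: state=(0.104, 0.109, 0.787)
t=5.000: state=(0.092, 0.079, 0.829)
t=5.500: state=(0.084, 0.056, 0.860)
t=6.000: state=(0.079, 0.039, 0.881)
t=6.500: state=(0.076, 0.028, 0.896)
t=7.000: state=(0.074, 0.019, 0.907)
t=7.500: state=(0.072, 0.013, 0.914)
t=8.000: state=(0.071, 0.009, 0.919)
t=8.500: state=(0.071, 0.006, 0.923)
t=9.000: state=(0.070, 0.004, 0.925)
t=9.500: state=(0.070, 0.003, 0.927)
t=10.000: state=(0.070, 0.002, 0.928)
t=10.500: state=(0.069, 0.001, 0.929)
t=11.000: state=(0.069, 0.001, 0.930)
compare at T: S=0.069, I=0.001, R=0.930

largest component: R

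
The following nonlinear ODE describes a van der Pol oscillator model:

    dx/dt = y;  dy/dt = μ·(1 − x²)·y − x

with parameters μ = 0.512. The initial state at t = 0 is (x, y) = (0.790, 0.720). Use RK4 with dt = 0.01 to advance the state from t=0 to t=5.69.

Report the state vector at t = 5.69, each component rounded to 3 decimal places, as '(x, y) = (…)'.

t=0.000: state=(0.790, 0.720)
step 1 (dt=0.01): k1=(0.720, -0.651), k2=(0.717, -0.658), k3=(0.717, -0.658), k4=(0.713, -0.664); state += dt/6·(k1+2k2+2k3+k4)
t=0.010: state=(0.797, 0.713)
t=0.020: state=(0.804, 0.707)
t=0.030: state=(0.811, 0.700)
continuing one RK4 step at a time; state shown every 20 steps (Δt=0.2):
t=0.200: state=(0.919, 0.566)
t=0.400: state=(1.014, 0.375)
t=0.600: state=(1.068, 0.164)
t=0.800: state=(1.079, -0.052)
t=1.000: state=(1.048, -0.263)
t=1.200: state=(0.975, -0.465)
t=1.400: state=(0.862, -0.659)
t=1.600: state=(0.712, -0.846)
t=1.800: state=(0.524, -1.029)
t=2.000: state=(0.300, -1.207)
t=2.200: state=(0.042, -1.369)
t=2.400: state=(-0.245, -1.494)
t=2.600: state=(-0.550, -1.545)
t=2.800: state=(-0.855, -1.482)
t=3.000: state=(-1.134, -1.283)
t=3.200: state=(-1.361, -0.967)
t=3.400: state=(-1.517, -0.593)
t=3.600: state=(-1.598, -0.221)
t=3.800: state=(-1.608, 0.109)
t=4.000: state=(-1.558, 0.388)
t=4.200: state=(-1.456, 0.624)
t=4.400: state=(-1.310, 0.833)
t=4.600: state=(-1.124, 1.031)
t=4.800: state=(-0.898, 1.230)
t=5.000: state=(-0.631, 1.440)
t=5.200: state=(-0.321, 1.657)
t=5.400: state=(0.031, 1.862)
t=5.600: state=(0.419, 2.003)
t=5.690: state=(0.601, 2.026)

(x, y) = (0.601, 2.026)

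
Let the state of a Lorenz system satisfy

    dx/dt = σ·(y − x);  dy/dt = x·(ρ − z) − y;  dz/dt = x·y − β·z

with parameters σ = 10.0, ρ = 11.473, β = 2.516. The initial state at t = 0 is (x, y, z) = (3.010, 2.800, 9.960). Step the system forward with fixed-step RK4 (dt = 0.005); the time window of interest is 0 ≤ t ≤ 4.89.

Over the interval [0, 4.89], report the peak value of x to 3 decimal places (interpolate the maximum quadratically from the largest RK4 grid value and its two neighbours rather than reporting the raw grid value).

t=0.000: state=(3.010, 2.800, 9.960)
step 1 (dt=0.005): k1=(-2.100, 1.754, -16.631), k2=(-2.004, 1.867, -16.528), k3=(-2.003, 1.866, -16.527), k4=(-1.907, 1.978, -16.424); state += dt/6·(k1+2k2+2k3+k4)
t=0.005: state=(3.000, 2.809, 9.877)
t=0.010: state=(2.991, 2.820, 9.796)
t=0.015: state=(2.983, 2.831, 9.715)
continuing one RK4 step at a time; state shown every 40 steps (Δt=0.2):
t=0.200: state=(3.366, 3.917, 7.616)
t=0.400: state=(5.087, 6.165, 8.023)
t=0.600: state=(6.713, 6.911, 11.495)
t=0.800: state=(5.549, 4.509, 12.591)
t=1.000: state=(3.973, 3.593, 10.378)
t=1.200: state=(4.035, 4.423, 8.679)
t=1.400: state=(5.237, 5.938, 9.093)
t=1.600: state=(6.149, 6.188, 11.263)
t=1.800: state=(5.371, 4.737, 11.806)
t=2.000: state=(4.397, 4.163, 10.372)
t=2.200: state=(4.495, 4.792, 9.311)
t=2.400: state=(5.319, 5.748, 9.765)
t=2.600: state=(5.772, 5.721, 11.098)
t=2.800: state=(5.219, 4.830, 11.269)
t=3.000: state=(4.651, 4.533, 10.325)
t=3.200: state=(4.785, 5.008, 9.725)
t=3.400: state=(5.326, 5.573, 10.148)
t=3.600: state=(5.521, 5.443, 10.939)
t=3.800: state=(5.135, 4.898, 10.928)
t=4.000: state=(4.818, 4.772, 10.311)
t=4.200: state=(4.957, 5.117, 10.004)
t=4.400: state=(5.297, 5.431, 10.348)
t=4.600: state=(5.360, 5.285, 10.802)
t=4.800: state=(5.099, 4.957, 10.721)
t=4.890: state=(4.990, 4.894, 10.544)
largest grid value and its neighbours: x(0.615)=6.73205, x(0.620)=6.73394, x(0.625)=6.73351
parabola through these three points peaks at t≈0.622 with x≈6.73406

max x = 6.734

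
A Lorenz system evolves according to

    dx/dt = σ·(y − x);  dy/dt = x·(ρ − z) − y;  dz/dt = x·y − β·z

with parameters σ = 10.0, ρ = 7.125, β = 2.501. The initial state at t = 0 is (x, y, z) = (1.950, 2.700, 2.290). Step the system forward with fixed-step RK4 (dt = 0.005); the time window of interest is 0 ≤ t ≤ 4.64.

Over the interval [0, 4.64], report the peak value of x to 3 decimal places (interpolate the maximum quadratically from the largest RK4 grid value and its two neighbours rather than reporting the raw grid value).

t=0.000: state=(1.950, 2.700, 2.290)
step 1 (dt=0.005): k1=(7.500, 6.728, -0.462), k2=(7.481, 6.804, -0.376), k3=(7.483, 6.804, -0.376), k4=(7.466, 6.879, -0.289); state += dt/6·(k1+2k2+2k3+k4)
t=0.005: state=(1.987, 2.734, 2.288)
t=0.010: state=(2.025, 2.769, 2.287)
t=0.015: state=(2.062, 2.804, 2.287)
continuing one RK4 step at a time; state shown every 40 steps (Δt=0.2):
t=0.200: state=(3.571, 4.493, 3.015)
t=0.400: state=(5.315, 5.936, 5.759)
t=0.600: state=(5.318, 4.705, 8.263)
t=0.800: state=(3.732, 3.003, 7.634)
t=1.000: state=(2.823, 2.640, 5.979)
t=1.200: state=(2.869, 3.066, 4.864)
t=1.400: state=(3.500, 3.904, 4.707)
t=1.600: state=(4.305, 4.643, 5.562)
t=1.800: state=(4.618, 4.564, 6.719)
t=2.000: state=(4.184, 3.870, 7.003)
t=2.200: state=(3.628, 3.430, 6.432)
t=2.400: state=(3.453, 3.473, 5.782)
t=2.600: state=(3.653, 3.813, 5.535)
t=2.800: state=(4.000, 4.160, 5.785)
t=3.000: state=(4.199, 4.224, 6.254)
t=3.200: state=(4.104, 3.999, 6.493)
t=3.400: state=(3.870, 3.763, 6.354)
t=3.600: state=(3.734, 3.712, 6.067)
t=3.800: state=(3.773, 3.828, 5.896)
t=4.000: state=(3.912, 3.984, 5.946)
t=4.200: state=(4.019, 4.046, 6.127)
t=4.400: state=(4.013, 3.982, 6.262)
t=4.600: state=(3.926, 3.878, 6.248)
t=4.640: state=(3.907, 3.862, 6.230)
largest grid value and its neighbours: x(0.495)=5.64238, x(0.500)=5.64325, x(0.505)=5.64240
parabola through these three points peaks at t≈0.500 with x≈5.64325

max x = 5.643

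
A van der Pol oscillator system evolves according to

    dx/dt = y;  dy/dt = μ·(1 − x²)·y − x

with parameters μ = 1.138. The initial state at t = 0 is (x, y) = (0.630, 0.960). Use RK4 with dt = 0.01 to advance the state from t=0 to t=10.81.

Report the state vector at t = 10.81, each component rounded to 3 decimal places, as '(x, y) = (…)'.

t=0.000: state=(0.630, 0.960)
step 1 (dt=0.01): k1=(0.960, 0.029), k2=(0.960, 0.018), k3=(0.960, 0.018), k4=(0.960, 0.006); state += dt/6·(k1+2k2+2k3+k4)
t=0.010: state=(0.640, 0.960)
t=0.020: state=(0.649, 0.960)
t=0.030: state=(0.659, 0.960)
continuing one RK4 step at a time; state shown every 50 steps (Δt=0.5):
t=0.500: state=(1.061, 0.663)
t=1.000: state=(1.232, 0.014)
t=1.500: state=(1.099, -0.525)
t=2.000: state=(0.708, -1.064)
t=2.500: state=(-0.026, -1.954)
t=3.000: state=(-1.196, -2.341)
t=3.500: state=(-1.890, -0.404)
t=4.000: state=(-1.841, 0.407)
t=4.500: state=(-1.567, 0.668)
t=5.000: state=(-1.167, 0.956)
t=5.500: state=(-0.560, 1.555)
t=6.000: state=(0.491, 2.681)
t=6.500: state=(1.732, 1.588)
t=7.000: state=(2.002, -0.147)
t=7.500: state=(1.811, -0.534)
t=8.000: state=(1.494, -0.737)
t=8.500: state=(1.054, -1.061)
t=9.000: state=(0.367, -1.788)
t=9.500: state=(-0.816, -2.820)
t=10.000: state=(-1.885, -0.986)
t=10.500: state=(-1.977, 0.293)
t=10.810: state=(-1.850, 0.502)

(x, y) = (-1.850, 0.502)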